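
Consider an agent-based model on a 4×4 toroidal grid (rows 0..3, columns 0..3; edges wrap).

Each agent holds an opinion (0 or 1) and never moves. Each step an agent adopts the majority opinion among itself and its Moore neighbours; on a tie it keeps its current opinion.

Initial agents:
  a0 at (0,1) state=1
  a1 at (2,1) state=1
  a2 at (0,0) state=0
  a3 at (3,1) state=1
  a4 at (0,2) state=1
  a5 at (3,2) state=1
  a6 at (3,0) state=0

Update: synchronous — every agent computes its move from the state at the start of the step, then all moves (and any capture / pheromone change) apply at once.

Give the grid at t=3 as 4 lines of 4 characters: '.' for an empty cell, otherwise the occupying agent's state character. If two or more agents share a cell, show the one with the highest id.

111.
....
.1..
111.

t=1: a0@(0,1):1 a1@(2,1):1 a2@(0,0):0 a3@(3,1):1 a4@(0,2):1 a5@(3,2):1 a6@(3,0):1
t=2: a0@(0,1):1 a1@(2,1):1 a2@(0,0):1 a3@(3,1):1 a4@(0,2):1 a5@(3,2):1 a6@(3,0):1
t=3: (unchanged — steady state)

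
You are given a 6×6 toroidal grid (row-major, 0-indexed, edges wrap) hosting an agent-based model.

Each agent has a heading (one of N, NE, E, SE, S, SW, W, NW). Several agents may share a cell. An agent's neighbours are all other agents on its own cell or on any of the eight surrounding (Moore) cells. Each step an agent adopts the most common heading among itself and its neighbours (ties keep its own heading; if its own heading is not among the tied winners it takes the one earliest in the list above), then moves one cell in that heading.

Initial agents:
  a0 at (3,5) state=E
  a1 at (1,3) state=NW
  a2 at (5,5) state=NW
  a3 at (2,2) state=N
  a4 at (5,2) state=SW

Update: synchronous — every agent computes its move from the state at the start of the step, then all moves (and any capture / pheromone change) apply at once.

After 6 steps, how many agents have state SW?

t=1: a0@(3,0):E a1@(0,2):NW a2@(4,4):NW a3@(1,2):N a4@(0,1):SW
t=2: a0@(3,1):E a1@(5,1):NW a2@(3,3):NW a3@(0,2):N a4@(1,0):SW
t=3: a0@(3,2):E a1@(4,0):NW a2@(2,2):NW a3@(5,2):N a4@(2,5):SW
t=4: a0@(3,3):E a1@(3,5):NW a2@(1,1):NW a3@(4,2):N a4@(3,4):SW
t=5: a0@(3,4):E a1@(2,4):NW a2@(0,0):NW a3@(3,2):N a4@(4,3):SW
t=6: a0@(3,5):E a1@(1,3):NW a2@(5,5):NW a3@(2,2):N a4@(5,2):SW

1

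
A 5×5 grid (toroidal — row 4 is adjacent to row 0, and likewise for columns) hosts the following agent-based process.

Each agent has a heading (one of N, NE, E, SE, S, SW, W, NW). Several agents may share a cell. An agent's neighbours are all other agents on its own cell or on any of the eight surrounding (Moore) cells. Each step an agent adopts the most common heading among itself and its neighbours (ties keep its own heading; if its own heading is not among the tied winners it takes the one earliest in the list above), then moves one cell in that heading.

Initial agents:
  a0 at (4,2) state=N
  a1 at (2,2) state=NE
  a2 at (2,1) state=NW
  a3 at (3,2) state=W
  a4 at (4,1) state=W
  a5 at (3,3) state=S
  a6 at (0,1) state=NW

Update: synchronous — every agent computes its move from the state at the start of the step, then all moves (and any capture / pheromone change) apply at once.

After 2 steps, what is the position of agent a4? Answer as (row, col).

t=1: a0@(4,1):W a1@(1,3):NE a2@(1,0):NW a3@(3,1):W a4@(4,0):W a5@(4,3):S a6@(4,0):NW
t=2: a0@(4,0):W a1@(0,4):NE a2@(0,4):NW a3@(3,0):W a4@(4,4):W a5@(0,3):S a6@(4,4):W

(4, 4)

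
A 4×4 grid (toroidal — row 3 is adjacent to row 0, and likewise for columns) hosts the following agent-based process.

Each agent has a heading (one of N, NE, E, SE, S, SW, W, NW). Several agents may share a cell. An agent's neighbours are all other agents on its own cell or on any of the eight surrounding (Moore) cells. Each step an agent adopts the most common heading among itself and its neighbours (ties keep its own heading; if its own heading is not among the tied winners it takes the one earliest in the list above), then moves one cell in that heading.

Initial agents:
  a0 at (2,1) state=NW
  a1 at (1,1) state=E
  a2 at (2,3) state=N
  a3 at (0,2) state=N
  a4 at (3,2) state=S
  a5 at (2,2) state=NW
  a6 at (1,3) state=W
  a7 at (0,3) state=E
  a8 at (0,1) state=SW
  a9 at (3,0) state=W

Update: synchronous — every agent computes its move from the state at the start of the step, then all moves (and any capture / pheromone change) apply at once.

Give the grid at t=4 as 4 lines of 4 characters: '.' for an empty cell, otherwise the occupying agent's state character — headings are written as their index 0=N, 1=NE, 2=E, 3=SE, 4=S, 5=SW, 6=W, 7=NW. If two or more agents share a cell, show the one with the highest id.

6..6
.7..
.776
6...

t=1: a0@(1,0):NW a1@(0,0):NW a2@(2,2):W a3@(0,3):E a4@(2,2):N a5@(1,1):NW a6@(0,3):N a7@(0,2):W a8@(1,0):SW a9@(3,3):W
t=2: a0@(0,3):NW a1@(3,3):NW a2@(2,1):W a3@(0,2):W a4@(2,1):W a5@(0,0):NW a6@(0,2):W a7@(0,1):W a8@(0,3):NW a9@(3,2):W
t=3: a0@(3,2):NW a1@(2,2):NW a2@(2,0):W a3@(0,1):W a4@(2,0):W a5@(3,3):NW a6@(0,1):W a7@(0,0):W a8@(3,2):NW a9@(3,1):W
t=4: a0@(2,1):NW a1@(1,1):NW a2@(2,3):W a3@(0,0):W a4@(2,3):W a5@(2,2):NW a6@(0,0):W a7@(0,3):W a8@(2,1):NW a9@(3,0):W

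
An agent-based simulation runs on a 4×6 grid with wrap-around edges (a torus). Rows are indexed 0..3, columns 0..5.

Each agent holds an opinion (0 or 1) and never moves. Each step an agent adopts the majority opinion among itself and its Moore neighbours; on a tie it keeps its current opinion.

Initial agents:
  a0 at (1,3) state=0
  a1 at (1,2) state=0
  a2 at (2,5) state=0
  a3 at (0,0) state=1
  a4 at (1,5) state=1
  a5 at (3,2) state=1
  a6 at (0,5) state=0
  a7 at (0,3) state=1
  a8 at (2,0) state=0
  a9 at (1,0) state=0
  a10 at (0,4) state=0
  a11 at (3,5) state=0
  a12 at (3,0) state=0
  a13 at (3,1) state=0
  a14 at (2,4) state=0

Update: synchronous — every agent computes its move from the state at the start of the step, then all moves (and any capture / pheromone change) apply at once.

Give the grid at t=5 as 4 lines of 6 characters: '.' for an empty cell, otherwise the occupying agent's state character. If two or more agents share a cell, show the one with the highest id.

0..000
0.00.0
0...00
000..0

t=1: a0@(1,3):0 a1@(1,2):0 a2@(2,5):0 a3@(0,0):0 a4@(1,5):0 a5@(3,2):1 a6@(0,5):0 a7@(0,3):0 a8@(2,0):0 a9@(1,0):0 a10@(0,4):0 a11@(3,5):0 a12@(3,0):0 a13@(3,1):0 a14@(2,4):0
t=2: a0@(1,3):0 a1@(1,2):0 a2@(2,5):0 a3@(0,0):0 a4@(1,5):0 a5@(3,2):0 a6@(0,5):0 a7@(0,3):0 a8@(2,0):0 a9@(1,0):0 a10@(0,4):0 a11@(3,5):0 a12@(3,0):0 a13@(3,1):0 a14@(2,4):0
t=3: (unchanged — steady state)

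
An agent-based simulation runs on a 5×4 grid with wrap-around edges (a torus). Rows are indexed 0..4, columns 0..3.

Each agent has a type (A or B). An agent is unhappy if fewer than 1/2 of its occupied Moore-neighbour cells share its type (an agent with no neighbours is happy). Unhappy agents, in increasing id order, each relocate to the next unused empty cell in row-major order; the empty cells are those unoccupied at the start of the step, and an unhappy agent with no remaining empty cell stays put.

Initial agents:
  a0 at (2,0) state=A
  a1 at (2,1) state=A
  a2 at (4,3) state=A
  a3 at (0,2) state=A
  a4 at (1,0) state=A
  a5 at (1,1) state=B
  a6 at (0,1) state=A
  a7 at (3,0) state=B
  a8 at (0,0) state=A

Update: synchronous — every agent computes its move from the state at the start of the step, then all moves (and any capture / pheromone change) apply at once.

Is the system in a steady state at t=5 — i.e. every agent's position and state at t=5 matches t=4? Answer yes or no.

t=1: a0@(2,0):A a1@(2,1):A a2@(4,3):A a3@(0,2):A a4@(1,0):A a5@(0,3):B a6@(0,1):A a7@(1,2):B a8@(0,0):A
t=2: a0@(2,0):A a1@(2,1):A a2@(4,3):A a3@(0,2):A a4@(1,0):A a5@(1,1):B a6@(0,1):A a7@(1,3):B a8@(0,0):A
t=3: a0@(2,0):A a1@(2,1):A a2@(4,3):A a3@(0,2):A a4@(1,0):A a5@(0,3):B a6@(0,1):A a7@(1,2):B a8@(0,0):A
t=4: a0@(2,0):A a1@(2,1):A a2@(4,3):A a3@(0,2):A a4@(1,0):A a5@(1,1):B a6@(0,1):A a7@(1,3):B a8@(0,0):A
t=5: a0@(2,0):A a1@(2,1):A a2@(4,3):A a3@(0,2):A a4@(1,0):A a5@(0,3):B a6@(0,1):A a7@(1,2):B a8@(0,0):A

no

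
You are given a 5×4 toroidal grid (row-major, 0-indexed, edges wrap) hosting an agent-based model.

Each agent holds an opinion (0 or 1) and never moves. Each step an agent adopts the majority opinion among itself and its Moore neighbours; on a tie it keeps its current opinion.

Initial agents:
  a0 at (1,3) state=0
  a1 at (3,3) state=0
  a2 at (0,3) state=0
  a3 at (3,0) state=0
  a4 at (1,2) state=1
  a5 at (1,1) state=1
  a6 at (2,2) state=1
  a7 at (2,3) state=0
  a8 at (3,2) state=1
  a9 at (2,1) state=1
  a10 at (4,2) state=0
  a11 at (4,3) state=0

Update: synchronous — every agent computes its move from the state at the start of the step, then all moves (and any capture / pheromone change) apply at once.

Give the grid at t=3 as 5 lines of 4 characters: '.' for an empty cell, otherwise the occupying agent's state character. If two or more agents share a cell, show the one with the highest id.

t=1: a0@(1,3):0 a1@(3,3):0 a2@(0,3):0 a3@(3,0):0 a4@(1,2):1 a5@(1,1):1 a6@(2,2):1 a7@(2,3):0 a8@(3,2):0 a9@(2,1):1 a10@(4,2):0 a11@(4,3):0
t=2: (unchanged — steady state)

...0
.110
.110
0.00
..00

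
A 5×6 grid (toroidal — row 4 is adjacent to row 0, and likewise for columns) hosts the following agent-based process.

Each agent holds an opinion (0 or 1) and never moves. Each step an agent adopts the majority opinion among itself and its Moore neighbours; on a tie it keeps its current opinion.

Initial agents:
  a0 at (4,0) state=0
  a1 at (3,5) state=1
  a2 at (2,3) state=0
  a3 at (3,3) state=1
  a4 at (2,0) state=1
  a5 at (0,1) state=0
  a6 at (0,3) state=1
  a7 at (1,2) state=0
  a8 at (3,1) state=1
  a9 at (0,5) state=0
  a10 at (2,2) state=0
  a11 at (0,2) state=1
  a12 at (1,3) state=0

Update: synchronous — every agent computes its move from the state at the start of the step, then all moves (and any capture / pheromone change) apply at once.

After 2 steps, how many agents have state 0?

10

t=1: a0@(4,0):0 a1@(3,5):1 a2@(2,3):0 a3@(3,3):0 a4@(2,0):1 a5@(0,1):0 a6@(0,3):1 a7@(1,2):0 a8@(3,1):1 a9@(0,5):0 a10@(2,2):0 a11@(0,2):0 a12@(1,3):0
t=2: a0@(4,0):0 a1@(3,5):1 a2@(2,3):0 a3@(3,3):0 a4@(2,0):1 a5@(0,1):0 a6@(0,3):0 a7@(1,2):0 a8@(3,1):1 a9@(0,5):0 a10@(2,2):0 a11@(0,2):0 a12@(1,3):0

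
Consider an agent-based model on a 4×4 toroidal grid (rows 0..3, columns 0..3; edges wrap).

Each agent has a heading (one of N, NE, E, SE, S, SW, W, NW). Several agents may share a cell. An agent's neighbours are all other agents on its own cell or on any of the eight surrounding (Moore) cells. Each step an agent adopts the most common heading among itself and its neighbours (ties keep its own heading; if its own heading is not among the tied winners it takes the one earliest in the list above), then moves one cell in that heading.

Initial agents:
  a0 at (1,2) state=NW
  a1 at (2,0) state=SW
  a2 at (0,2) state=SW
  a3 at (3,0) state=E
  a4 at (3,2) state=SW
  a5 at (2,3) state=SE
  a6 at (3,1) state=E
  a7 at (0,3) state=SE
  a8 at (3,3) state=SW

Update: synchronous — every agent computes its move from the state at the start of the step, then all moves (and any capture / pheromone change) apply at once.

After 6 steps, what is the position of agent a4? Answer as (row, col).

t=1: a0@(2,3):SE a1@(3,3):SW a2@(1,1):SW a3@(3,1):E a4@(0,1):SW a5@(3,2):SW a6@(0,0):SW a7@(1,2):SW a8@(0,2):SW
t=2: a0@(3,2):SW a1@(0,2):SW a2@(2,0):SW a3@(0,0):SW a4@(1,0):SW a5@(0,1):SW a6@(1,3):SW a7@(2,1):SW a8@(1,1):SW
t=3: a0@(0,1):SW a1@(1,1):SW a2@(3,3):SW a3@(1,3):SW a4@(2,3):SW a5@(1,0):SW a6@(2,2):SW a7@(3,0):SW a8@(2,0):SW
t=4: a0@(1,0):SW a1@(2,0):SW a2@(0,2):SW a3@(2,2):SW a4@(3,2):SW a5@(2,3):SW a6@(3,1):SW a7@(0,3):SW a8@(3,3):SW
t=5: a0@(2,3):SW a1@(3,3):SW a2@(1,1):SW a3@(3,1):SW a4@(0,1):SW a5@(3,2):SW a6@(0,0):SW a7@(1,2):SW a8@(0,2):SW
t=6: a0@(3,2):SW a1@(0,2):SW a2@(2,0):SW a3@(0,0):SW a4@(1,0):SW a5@(0,1):SW a6@(1,3):SW a7@(2,1):SW a8@(1,1):SW

(1, 0)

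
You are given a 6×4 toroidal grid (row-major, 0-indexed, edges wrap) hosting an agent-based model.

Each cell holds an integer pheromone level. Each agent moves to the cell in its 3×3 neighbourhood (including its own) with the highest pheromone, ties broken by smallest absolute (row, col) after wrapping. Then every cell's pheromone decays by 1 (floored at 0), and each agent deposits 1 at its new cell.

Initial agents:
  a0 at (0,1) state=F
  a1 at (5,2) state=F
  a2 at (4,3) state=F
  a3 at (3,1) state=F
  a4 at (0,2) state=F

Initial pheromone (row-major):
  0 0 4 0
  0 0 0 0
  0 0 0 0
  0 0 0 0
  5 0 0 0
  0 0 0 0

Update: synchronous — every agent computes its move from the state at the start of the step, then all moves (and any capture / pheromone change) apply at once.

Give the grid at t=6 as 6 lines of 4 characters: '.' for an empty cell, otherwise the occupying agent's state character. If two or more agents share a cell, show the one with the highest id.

t=1: a0@(0,2) a1@(0,2) a2@(4,0) a3@(4,0) a4@(0,2) | pheromone: 0 0 6 0 / 0 0 0 0 / 0 0 0 0 / 0 0 0 0 / 6 0 0 0 / 0 0 0 0
t=2: a0@(0,2) a1@(0,2) a2@(4,0) a3@(4,0) a4@(0,2) | pheromone: 0 0 8 0 / 0 0 0 0 / 0 0 0 0 / 0 0 0 0 / 7 0 0 0 / 0 0 0 0
t=3: a0@(0,2) a1@(0,2) a2@(4,0) a3@(4,0) a4@(0,2) | pheromone: 0 0 10 0 / 0 0 0 0 / 0 0 0 0 / 0 0 0 0 / 8 0 0 0 / 0 0 0 0
t=4: a0@(0,2) a1@(0,2) a2@(4,0) a3@(4,0) a4@(0,2) | pheromone: 0 0 12 0 / 0 0 0 0 / 0 0 0 0 / 0 0 0 0 / 9 0 0 0 / 0 0 0 0
t=5: a0@(0,2) a1@(0,2) a2@(4,0) a3@(4,0) a4@(0,2) | pheromone: 0 0 14 0 / 0 0 0 0 / 0 0 0 0 / 0 0 0 0 / 10 0 0 0 / 0 0 0 0
t=6: a0@(0,2) a1@(0,2) a2@(4,0) a3@(4,0) a4@(0,2) | pheromone: 0 0 16 0 / 0 0 0 0 / 0 0 0 0 / 0 0 0 0 / 11 0 0 0 / 0 0 0 0

..F.
....
....
....
F...
....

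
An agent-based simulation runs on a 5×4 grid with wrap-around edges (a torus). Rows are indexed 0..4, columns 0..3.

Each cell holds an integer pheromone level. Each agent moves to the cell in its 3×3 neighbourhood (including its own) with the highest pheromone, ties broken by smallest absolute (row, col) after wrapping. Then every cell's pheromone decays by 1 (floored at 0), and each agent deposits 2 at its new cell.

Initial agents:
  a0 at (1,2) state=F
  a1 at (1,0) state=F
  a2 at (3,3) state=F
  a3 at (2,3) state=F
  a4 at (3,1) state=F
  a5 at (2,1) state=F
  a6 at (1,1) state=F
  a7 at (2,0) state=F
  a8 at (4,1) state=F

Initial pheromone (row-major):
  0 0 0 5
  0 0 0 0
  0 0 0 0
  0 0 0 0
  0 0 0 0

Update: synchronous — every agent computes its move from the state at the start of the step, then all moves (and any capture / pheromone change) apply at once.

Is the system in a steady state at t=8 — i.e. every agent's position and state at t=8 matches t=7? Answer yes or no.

t=1: a0@(0,3) a1@(0,3) a2@(2,0) a3@(1,0) a4@(2,0) a5@(1,0) a6@(0,0) a7@(1,0) a8@(0,0) | pheromone: 4 0 0 8 / 6 0 0 0 / 4 0 0 0 / 0 0 0 0 / 0 0 0 0
t=2: a0@(0,3) a1@(0,3) a2@(1,0) a3@(0,3) a4@(1,0) a5@(0,3) a6@(0,3) a7@(0,3) a8@(0,3) | pheromone: 3 0 0 21 / 9 0 0 0 / 3 0 0 0 / 0 0 0 0 / 0 0 0 0
t=3: a0@(0,3) a1@(0,3) a2@(0,3) a3@(0,3) a4@(0,3) a5@(0,3) a6@(0,3) a7@(0,3) a8@(0,3) | pheromone: 2 0 0 38 / 8 0 0 0 / 2 0 0 0 / 0 0 0 0 / 0 0 0 0
t=4: a0@(0,3) a1@(0,3) a2@(0,3) a3@(0,3) a4@(0,3) a5@(0,3) a6@(0,3) a7@(0,3) a8@(0,3) | pheromone: 1 0 0 55 / 7 0 0 0 / 1 0 0 0 / 0 0 0 0 / 0 0 0 0
t=5: a0@(0,3) a1@(0,3) a2@(0,3) a3@(0,3) a4@(0,3) a5@(0,3) a6@(0,3) a7@(0,3) a8@(0,3) | pheromone: 0 0 0 72 / 6 0 0 0 / 0 0 0 0 / 0 0 0 0 / 0 0 0 0
t=6: a0@(0,3) a1@(0,3) a2@(0,3) a3@(0,3) a4@(0,3) a5@(0,3) a6@(0,3) a7@(0,3) a8@(0,3) | pheromone: 0 0 0 89 / 5 0 0 0 / 0 0 0 0 / 0 0 0 0 / 0 0 0 0
t=7: a0@(0,3) a1@(0,3) a2@(0,3) a3@(0,3) a4@(0,3) a5@(0,3) a6@(0,3) a7@(0,3) a8@(0,3) | pheromone: 0 0 0 106 / 4 0 0 0 / 0 0 0 0 / 0 0 0 0 / 0 0 0 0
t=8: a0@(0,3) a1@(0,3) a2@(0,3) a3@(0,3) a4@(0,3) a5@(0,3) a6@(0,3) a7@(0,3) a8@(0,3) | pheromone: 0 0 0 123 / 3 0 0 0 / 0 0 0 0 / 0 0 0 0 / 0 0 0 0

yes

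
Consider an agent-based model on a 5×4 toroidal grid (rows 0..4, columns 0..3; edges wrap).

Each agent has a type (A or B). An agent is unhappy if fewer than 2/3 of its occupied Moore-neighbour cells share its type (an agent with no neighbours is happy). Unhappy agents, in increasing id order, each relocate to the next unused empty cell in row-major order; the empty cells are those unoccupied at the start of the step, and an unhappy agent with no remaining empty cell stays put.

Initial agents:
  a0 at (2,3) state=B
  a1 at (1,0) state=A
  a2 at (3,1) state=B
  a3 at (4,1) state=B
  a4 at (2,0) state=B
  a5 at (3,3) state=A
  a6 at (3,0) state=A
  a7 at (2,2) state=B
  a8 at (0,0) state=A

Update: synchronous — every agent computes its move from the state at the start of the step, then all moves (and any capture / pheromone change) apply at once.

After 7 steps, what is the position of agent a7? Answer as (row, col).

(4, 0)

t=1: a0@(0,1):B a1@(0,2):A a2@(3,1):B a3@(0,3):B a4@(1,1):B a5@(1,2):A a6@(1,3):A a7@(2,2):B a8@(2,1):A
t=2: a0@(0,0):B a1@(1,0):A a2@(2,0):B a3@(2,3):B a4@(3,0):B a5@(3,2):A a6@(3,3):A a7@(4,0):B a8@(4,1):A
t=3: a0@(0,1):B a1@(0,2):A a2@(0,3):B a3@(1,1):B a4@(1,2):B a5@(3,2):A a6@(1,3):A a7@(2,1):B a8@(2,2):A
t=4: a0@(0,1):B a1@(0,0):A a2@(1,0):B a3@(2,0):B a4@(2,3):B a5@(3,0):A a6@(3,1):A a7@(3,3):B a8@(4,0):A
t=5: a0@(0,2):B a1@(0,3):A a2@(1,0):B a3@(1,1):B a4@(2,3):B a5@(1,2):A a6@(3,1):A a7@(1,3):B a8@(2,1):A
t=6: a0@(0,0):B a1@(0,1):A a2@(2,0):B a3@(2,2):B a4@(2,3):B a5@(3,0):A a6@(3,1):A a7@(3,2):B a8@(3,3):A
t=7: a0@(0,2):B a1@(0,3):A a2@(1,0):B a3@(1,1):B a4@(1,2):B a5@(1,3):A a6@(2,1):A a7@(4,0):B a8@(4,1):A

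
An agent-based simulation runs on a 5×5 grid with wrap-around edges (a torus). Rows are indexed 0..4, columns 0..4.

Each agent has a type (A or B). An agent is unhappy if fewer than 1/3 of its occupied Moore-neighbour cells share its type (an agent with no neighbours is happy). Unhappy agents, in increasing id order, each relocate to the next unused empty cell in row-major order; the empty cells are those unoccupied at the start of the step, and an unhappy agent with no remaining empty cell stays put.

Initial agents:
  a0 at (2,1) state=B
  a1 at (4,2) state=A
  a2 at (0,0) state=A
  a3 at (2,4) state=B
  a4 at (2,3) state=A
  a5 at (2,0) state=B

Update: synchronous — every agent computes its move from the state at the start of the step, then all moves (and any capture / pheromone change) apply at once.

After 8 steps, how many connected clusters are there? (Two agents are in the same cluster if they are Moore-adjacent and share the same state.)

t=1: a0@(2,1):B a1@(4,2):A a2@(0,0):A a3@(2,4):B a4@(0,1):A a5@(2,0):B
t=2: (unchanged — steady state)

2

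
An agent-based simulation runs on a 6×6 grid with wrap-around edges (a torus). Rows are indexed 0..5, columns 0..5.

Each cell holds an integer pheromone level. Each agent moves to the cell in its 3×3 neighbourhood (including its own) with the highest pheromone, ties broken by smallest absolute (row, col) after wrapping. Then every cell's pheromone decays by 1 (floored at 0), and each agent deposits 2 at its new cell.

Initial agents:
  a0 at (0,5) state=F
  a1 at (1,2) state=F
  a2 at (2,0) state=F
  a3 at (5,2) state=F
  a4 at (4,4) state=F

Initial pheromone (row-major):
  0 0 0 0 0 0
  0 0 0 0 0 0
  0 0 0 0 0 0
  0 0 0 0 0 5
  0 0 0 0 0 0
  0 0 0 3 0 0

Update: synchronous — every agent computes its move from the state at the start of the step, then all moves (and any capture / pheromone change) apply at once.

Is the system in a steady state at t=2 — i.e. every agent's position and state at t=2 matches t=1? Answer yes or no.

no

t=1: a0@(0,0) a1@(0,1) a2@(3,5) a3@(5,3) a4@(3,5) | pheromone: 2 2 0 0 0 0 / 0 0 0 0 0 0 / 0 0 0 0 0 0 / 0 0 0 0 0 8 / 0 0 0 0 0 0 / 0 0 0 4 0 0
t=2: a0@(0,0) a1@(0,0) a2@(3,5) a3@(5,3) a4@(3,5) | pheromone: 5 1 0 0 0 0 / 0 0 0 0 0 0 / 0 0 0 0 0 0 / 0 0 0 0 0 11 / 0 0 0 0 0 0 / 0 0 0 5 0 0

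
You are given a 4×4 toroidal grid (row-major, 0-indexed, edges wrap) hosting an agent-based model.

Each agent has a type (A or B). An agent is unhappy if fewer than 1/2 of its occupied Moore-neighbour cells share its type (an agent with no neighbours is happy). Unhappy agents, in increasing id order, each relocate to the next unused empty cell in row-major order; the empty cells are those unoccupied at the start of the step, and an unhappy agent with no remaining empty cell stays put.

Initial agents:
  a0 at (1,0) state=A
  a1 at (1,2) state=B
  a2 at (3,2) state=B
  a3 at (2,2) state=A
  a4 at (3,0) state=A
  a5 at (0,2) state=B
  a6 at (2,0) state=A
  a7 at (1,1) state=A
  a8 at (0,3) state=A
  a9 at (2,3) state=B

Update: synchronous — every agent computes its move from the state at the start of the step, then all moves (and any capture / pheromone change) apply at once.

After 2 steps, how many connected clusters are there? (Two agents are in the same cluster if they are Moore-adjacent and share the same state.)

2

t=1: a0@(1,0):A a1@(0,0):B a2@(3,2):B a3@(0,1):A a4@(3,0):A a5@(0,2):B a6@(2,0):A a7@(1,1):A a8@(1,3):A a9@(2,1):B
t=2: a0@(1,0):A a1@(0,3):B a2@(3,2):B a3@(0,1):A a4@(3,0):A a5@(1,2):B a6@(2,0):A a7@(1,1):A a8@(1,3):A a9@(2,2):B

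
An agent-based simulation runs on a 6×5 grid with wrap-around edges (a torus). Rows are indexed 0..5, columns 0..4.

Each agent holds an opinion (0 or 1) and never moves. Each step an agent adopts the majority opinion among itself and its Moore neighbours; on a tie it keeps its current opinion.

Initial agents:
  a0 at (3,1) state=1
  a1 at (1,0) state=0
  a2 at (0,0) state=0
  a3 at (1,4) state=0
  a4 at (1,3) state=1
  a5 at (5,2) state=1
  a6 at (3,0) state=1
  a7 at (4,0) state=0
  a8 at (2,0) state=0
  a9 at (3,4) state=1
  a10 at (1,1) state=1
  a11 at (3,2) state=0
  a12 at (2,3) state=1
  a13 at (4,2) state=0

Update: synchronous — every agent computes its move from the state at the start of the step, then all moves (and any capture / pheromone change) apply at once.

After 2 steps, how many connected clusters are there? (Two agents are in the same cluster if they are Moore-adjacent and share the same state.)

t=1: a0@(3,1):0 a1@(1,0):0 a2@(0,0):0 a3@(1,4):0 a4@(1,3):1 a5@(5,2):1 a6@(3,0):1 a7@(4,0):1 a8@(2,0):1 a9@(3,4):1 a10@(1,1):0 a11@(3,2):0 a12@(2,3):1 a13@(4,2):0
t=2: a0@(3,1):0 a1@(1,0):0 a2@(0,0):0 a3@(1,4):0 a4@(1,3):1 a5@(5,2):1 a6@(3,0):1 a7@(4,0):1 a8@(2,0):0 a9@(3,4):1 a10@(1,1):0 a11@(3,2):0 a12@(2,3):1 a13@(4,2):0

3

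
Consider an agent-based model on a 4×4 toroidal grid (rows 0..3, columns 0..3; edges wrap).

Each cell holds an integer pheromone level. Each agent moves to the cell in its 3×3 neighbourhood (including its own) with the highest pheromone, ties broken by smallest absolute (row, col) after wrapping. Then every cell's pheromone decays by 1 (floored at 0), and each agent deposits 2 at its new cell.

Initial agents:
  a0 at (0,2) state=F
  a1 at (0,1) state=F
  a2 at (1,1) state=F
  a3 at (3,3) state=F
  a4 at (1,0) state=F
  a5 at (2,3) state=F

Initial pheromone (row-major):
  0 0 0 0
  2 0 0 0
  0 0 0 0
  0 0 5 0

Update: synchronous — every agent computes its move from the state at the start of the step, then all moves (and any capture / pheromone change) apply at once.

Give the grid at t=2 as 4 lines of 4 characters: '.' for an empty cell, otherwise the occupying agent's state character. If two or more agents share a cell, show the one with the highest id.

....
F...
....
..F.

t=1: a0@(3,2) a1@(3,2) a2@(1,0) a3@(3,2) a4@(1,0) a5@(3,2) | pheromone: 0 0 0 0 / 5 0 0 0 / 0 0 0 0 / 0 0 12 0
t=2: a0@(3,2) a1@(3,2) a2@(1,0) a3@(3,2) a4@(1,0) a5@(3,2) | pheromone: 0 0 0 0 / 8 0 0 0 / 0 0 0 0 / 0 0 19 0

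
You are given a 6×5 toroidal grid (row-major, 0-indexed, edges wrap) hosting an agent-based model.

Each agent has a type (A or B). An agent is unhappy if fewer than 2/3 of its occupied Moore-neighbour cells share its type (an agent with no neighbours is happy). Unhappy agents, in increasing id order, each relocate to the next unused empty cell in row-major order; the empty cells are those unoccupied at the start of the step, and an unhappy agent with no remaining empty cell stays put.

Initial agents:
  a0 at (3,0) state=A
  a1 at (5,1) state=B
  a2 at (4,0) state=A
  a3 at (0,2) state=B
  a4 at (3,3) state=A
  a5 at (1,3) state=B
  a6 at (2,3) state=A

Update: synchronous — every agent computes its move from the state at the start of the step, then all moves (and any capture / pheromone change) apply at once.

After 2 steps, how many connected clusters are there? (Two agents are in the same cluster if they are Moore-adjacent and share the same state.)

t=1: a0@(3,0):A a1@(0,0):B a2@(0,1):A a3@(0,2):B a4@(3,3):A a5@(0,3):B a6@(0,4):A
t=2: a0@(3,0):A a1@(1,0):B a2@(1,1):A a3@(1,2):B a4@(3,3):A a5@(1,3):B a6@(1,4):A

6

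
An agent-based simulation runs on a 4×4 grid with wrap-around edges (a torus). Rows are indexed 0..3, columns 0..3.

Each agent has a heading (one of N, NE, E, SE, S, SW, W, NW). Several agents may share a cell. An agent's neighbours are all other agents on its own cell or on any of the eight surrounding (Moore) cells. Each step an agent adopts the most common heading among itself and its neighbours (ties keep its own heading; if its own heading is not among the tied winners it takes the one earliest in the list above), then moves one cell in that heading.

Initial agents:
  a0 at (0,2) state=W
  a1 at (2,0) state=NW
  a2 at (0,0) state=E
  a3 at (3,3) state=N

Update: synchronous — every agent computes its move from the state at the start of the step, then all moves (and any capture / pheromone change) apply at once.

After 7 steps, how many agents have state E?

t=1: a0@(0,1):W a1@(1,3):NW a2@(0,1):E a3@(2,3):N
t=2: a0@(0,0):W a1@(0,2):NW a2@(0,2):E a3@(1,3):N
t=3: a0@(0,3):W a1@(3,1):NW a2@(0,3):E a3@(0,3):N
t=4: a0@(0,2):W a1@(2,0):NW a2@(0,0):E a3@(3,3):N
t=5: a0@(0,1):W a1@(1,3):NW a2@(0,1):E a3@(2,3):N
t=6: a0@(0,0):W a1@(0,2):NW a2@(0,2):E a3@(1,3):N
t=7: a0@(0,3):W a1@(3,1):NW a2@(0,3):E a3@(0,3):N

1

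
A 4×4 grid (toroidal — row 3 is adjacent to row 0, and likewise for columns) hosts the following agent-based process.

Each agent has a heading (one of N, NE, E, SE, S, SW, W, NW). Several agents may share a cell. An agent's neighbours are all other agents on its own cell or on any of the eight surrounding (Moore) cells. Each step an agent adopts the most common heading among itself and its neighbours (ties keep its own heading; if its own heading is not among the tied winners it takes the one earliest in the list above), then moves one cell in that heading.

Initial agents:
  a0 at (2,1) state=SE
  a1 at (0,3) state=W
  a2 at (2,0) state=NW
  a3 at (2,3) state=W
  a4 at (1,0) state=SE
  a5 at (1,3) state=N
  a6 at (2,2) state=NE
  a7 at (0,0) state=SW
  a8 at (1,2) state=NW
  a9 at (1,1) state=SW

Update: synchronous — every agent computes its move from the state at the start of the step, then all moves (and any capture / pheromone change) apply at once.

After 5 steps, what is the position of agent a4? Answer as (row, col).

(0, 1)

t=1: a0@(3,2):SE a1@(0,2):W a2@(3,1):SE a3@(1,2):NW a4@(2,1):SE a5@(1,2):W a6@(1,3):NE a7@(1,3):SW a8@(1,1):W a9@(2,0):SW
t=2: a0@(0,3):SE a1@(0,1):W a2@(0,2):SE a3@(1,1):W a4@(3,2):SE a5@(1,1):W a6@(2,2):SW a7@(2,2):SW a8@(1,0):W a9@(3,3):SW
t=3: a0@(1,0):SE a1@(0,0):W a2@(1,3):SE a3@(1,0):W a4@(0,3):SE a5@(1,0):W a6@(3,1):SW a7@(3,1):SW a8@(1,3):W a9@(0,2):SW
t=4: a0@(1,3):W a1@(0,3):W a2@(1,2):W a3@(1,3):W a4@(0,2):W a5@(1,3):W a6@(0,0):SW a7@(0,0):SW a8@(1,2):W a9@(1,1):SW
t=5: a0@(1,2):W a1@(0,2):W a2@(1,1):W a3@(1,2):W a4@(0,1):W a5@(1,2):W a6@(0,3):W a7@(0,3):W a8@(1,1):W a9@(2,0):SW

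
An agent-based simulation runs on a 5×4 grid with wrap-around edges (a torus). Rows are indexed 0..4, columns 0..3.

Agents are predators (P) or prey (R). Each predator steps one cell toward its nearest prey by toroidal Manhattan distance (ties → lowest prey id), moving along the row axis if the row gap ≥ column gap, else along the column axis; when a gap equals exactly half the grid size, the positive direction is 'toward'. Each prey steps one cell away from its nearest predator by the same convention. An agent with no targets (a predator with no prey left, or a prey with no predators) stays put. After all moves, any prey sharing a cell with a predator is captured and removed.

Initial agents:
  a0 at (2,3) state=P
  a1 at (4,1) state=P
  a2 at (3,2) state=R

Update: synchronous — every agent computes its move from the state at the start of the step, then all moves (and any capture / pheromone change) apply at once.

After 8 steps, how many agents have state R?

t=1: a0@(3,3):P a1@(3,1):P a2@(4,2):R
t=2: a0@(4,3):P a1@(4,1):P a2@(0,2):R
t=3: a0@(0,3):P a1@(0,1):P a2@(1,2):R
t=4: a0@(1,3):P a1@(1,1):P a2@(2,2):R
t=5: a0@(2,3):P a1@(2,1):P a2@(3,2):R
t=6: a0@(3,3):P a1@(3,1):P a2@(4,2):R
t=7: a0@(4,3):P a1@(4,1):P a2@(0,2):R
t=8: a0@(0,3):P a1@(0,1):P a2@(1,2):R

1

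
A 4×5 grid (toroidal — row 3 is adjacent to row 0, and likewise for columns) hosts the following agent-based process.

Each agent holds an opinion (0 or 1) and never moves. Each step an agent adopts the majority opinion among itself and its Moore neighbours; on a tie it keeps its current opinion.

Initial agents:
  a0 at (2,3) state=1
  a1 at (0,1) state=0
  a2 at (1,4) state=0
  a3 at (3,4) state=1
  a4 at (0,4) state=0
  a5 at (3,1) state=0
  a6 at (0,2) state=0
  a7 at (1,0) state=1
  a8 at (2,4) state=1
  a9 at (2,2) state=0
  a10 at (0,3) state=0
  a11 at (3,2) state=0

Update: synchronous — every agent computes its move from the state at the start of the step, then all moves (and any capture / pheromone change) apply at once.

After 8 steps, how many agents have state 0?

t=1: a0@(2,3):1 a1@(0,1):0 a2@(1,4):0 a3@(3,4):1 a4@(0,4):0 a5@(3,1):0 a6@(0,2):0 a7@(1,0):0 a8@(2,4):1 a9@(2,2):0 a10@(0,3):0 a11@(3,2):0
t=2: (unchanged — steady state)

9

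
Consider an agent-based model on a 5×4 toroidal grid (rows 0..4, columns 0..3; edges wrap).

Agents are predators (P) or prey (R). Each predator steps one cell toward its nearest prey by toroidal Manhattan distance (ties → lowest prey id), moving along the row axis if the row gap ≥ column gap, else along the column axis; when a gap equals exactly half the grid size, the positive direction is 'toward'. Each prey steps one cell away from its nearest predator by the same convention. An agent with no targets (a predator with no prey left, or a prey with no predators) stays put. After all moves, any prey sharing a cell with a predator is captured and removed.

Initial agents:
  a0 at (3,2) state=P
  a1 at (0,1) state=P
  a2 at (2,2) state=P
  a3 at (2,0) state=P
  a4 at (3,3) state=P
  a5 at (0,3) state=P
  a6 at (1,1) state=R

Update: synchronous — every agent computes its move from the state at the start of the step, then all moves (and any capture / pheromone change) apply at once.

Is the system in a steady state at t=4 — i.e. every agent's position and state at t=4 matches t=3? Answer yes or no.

t=1: a0@(2,2):P a1@(1,1):P a2@(1,2):P a3@(1,0):P a4@(2,3):P a5@(0,0):P a6@(2,1):R
t=2: a0@(2,1):P a1@(2,1):P a2@(2,2):P a3@(2,0):P a4@(2,0):P a5@(1,0):P
t=3: (unchanged — steady state)

yes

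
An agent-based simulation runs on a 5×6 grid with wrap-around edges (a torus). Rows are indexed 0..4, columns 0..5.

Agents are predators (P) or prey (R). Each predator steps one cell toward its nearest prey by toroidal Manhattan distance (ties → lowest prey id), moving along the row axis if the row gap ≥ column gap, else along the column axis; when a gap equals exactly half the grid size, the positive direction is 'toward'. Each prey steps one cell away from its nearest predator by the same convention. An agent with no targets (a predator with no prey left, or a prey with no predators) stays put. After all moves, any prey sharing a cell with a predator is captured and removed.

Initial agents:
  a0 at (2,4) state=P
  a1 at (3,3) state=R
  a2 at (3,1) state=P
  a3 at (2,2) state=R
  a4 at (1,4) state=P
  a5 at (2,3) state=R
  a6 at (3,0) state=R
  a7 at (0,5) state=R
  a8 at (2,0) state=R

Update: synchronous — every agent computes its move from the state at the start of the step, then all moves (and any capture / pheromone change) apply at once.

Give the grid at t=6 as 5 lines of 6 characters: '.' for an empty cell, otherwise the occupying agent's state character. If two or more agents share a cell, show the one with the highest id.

t=1: a0@(2,3):P a1@(4,3):R a2@(3,0):P a3@(2,1):R a4@(2,4):P a5@(2,2):R a6@(3,5):R a7@(4,5):R a8@(2,1):R
t=2: a0@(2,2):P a1@(0,3):R a2@(3,5):P a3@(2,0):R a4@(2,3):P a5@(2,1):R a6@(3,4):R a7@(0,5):R a8@(2,0):R
t=3: a0@(2,1):P a1@(4,3):R a2@(3,4):P a3@(2,5):R a4@(1,3):P a5@(2,0):R a6@(3,3):R a7@(1,5):R a8@(2,5):R
t=4: a0@(2,0):P a2@(3,3):P a3@(2,4):R a4@(0,3):P a5@(2,5):R a6@(3,2):R a7@(1,0):R a8@(2,4):R
t=5: a0@(2,5):P a2@(3,2):P a3@(2,3):R a4@(1,3):P a5@(2,4):R a6@(3,1):R a7@(0,0):R a8@(2,3):R
t=6: a0@(2,4):P a2@(3,1):P a3@(3,3):R a4@(2,3):P a6@(3,0):R a7@(4,0):R a8@(3,3):R

......
......
...PP.
RP.R..
R.....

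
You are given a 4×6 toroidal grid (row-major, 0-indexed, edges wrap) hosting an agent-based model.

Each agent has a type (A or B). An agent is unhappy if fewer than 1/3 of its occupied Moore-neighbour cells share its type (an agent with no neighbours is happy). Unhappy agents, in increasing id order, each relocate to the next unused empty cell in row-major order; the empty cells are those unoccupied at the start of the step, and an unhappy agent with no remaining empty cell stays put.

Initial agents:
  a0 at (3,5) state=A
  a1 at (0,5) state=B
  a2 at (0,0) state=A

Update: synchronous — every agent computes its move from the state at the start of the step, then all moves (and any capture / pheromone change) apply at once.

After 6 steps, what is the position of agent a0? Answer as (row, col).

t=1: a0@(3,5):A a1@(0,1):B a2@(0,0):A
t=2: a0@(3,5):A a1@(0,2):B a2@(0,0):A
t=3: (unchanged — steady state)

(3, 5)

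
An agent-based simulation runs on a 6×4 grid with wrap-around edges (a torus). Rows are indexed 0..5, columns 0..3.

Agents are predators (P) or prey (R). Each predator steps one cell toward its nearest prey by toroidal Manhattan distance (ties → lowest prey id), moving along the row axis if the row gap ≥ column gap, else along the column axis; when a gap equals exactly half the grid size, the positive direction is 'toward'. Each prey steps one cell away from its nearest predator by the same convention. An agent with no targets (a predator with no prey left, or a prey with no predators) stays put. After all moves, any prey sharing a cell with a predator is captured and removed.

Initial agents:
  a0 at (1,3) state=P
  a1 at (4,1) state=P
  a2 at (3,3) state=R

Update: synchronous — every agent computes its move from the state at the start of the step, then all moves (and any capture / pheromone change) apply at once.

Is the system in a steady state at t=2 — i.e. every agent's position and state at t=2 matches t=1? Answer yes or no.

no

t=1: a0@(2,3):P a1@(4,2):P a2@(4,3):R
t=2: a0@(3,3):P a1@(4,3):P a2@(4,0):R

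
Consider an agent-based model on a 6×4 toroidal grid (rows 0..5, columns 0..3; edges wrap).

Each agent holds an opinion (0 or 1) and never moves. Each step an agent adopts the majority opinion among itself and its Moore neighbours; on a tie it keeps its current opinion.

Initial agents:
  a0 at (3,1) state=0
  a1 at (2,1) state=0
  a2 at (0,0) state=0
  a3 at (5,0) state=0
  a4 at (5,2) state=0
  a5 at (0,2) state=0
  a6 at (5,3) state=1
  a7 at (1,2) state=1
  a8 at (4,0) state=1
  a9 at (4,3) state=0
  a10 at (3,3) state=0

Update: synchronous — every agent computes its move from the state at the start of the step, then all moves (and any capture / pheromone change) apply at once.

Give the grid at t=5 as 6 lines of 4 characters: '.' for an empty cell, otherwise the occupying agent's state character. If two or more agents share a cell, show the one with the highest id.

t=1: a0@(3,1):0 a1@(2,1):0 a2@(0,0):0 a3@(5,0):0 a4@(5,2):0 a5@(0,2):0 a6@(5,3):0 a7@(1,2):0 a8@(4,0):0 a9@(4,3):0 a10@(3,3):0
t=2: (unchanged — steady state)

0.0.
..0.
.0..
.0.0
0..0
0.00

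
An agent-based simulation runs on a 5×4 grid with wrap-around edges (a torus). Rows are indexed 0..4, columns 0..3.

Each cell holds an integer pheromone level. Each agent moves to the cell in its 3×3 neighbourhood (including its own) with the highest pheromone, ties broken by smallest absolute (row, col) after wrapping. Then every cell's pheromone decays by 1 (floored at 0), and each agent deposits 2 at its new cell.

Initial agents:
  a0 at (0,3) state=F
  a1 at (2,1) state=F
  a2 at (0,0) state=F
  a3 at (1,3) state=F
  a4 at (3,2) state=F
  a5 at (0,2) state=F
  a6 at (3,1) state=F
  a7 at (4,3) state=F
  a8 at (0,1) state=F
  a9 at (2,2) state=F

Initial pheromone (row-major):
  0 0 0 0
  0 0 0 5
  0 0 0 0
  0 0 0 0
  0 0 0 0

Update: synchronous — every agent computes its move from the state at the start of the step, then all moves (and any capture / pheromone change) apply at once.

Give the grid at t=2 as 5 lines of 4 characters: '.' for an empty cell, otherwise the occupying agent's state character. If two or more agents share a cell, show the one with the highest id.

....
F..F
....
....
....

t=1: a0@(1,3) a1@(1,0) a2@(1,3) a3@(1,3) a4@(2,1) a5@(1,3) a6@(2,0) a7@(0,0) a8@(0,0) a9@(1,3) | pheromone: 4 0 0 0 / 2 0 0 14 / 2 2 0 0 / 0 0 0 0 / 0 0 0 0
t=2: a0@(1,3) a1@(1,3) a2@(1,3) a3@(1,3) a4@(1,0) a5@(1,3) a6@(1,3) a7@(1,3) a8@(1,3) a9@(1,3) | pheromone: 3 0 0 0 / 3 0 0 31 / 1 1 0 0 / 0 0 0 0 / 0 0 0 0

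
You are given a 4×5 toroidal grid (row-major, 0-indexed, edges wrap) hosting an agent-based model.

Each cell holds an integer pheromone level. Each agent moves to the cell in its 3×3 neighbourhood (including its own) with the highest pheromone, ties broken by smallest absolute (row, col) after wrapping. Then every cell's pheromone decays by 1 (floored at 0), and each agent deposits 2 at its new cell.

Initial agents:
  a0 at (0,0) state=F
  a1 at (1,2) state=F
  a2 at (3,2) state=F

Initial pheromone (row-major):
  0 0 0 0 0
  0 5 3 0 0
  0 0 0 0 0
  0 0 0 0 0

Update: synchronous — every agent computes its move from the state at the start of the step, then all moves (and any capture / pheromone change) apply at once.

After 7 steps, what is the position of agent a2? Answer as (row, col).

t=1: a0@(1,1) a1@(1,1) a2@(0,1) | pheromone: 0 2 0 0 0 / 0 8 2 0 0 / 0 0 0 0 0 / 0 0 0 0 0
t=2: a0@(1,1) a1@(1,1) a2@(1,1) | pheromone: 0 1 0 0 0 / 0 13 1 0 0 / 0 0 0 0 0 / 0 0 0 0 0
t=3: a0@(1,1) a1@(1,1) a2@(1,1) | pheromone: 0 0 0 0 0 / 0 18 0 0 0 / 0 0 0 0 0 / 0 0 0 0 0
t=4: a0@(1,1) a1@(1,1) a2@(1,1) | pheromone: 0 0 0 0 0 / 0 23 0 0 0 / 0 0 0 0 0 / 0 0 0 0 0
t=5: a0@(1,1) a1@(1,1) a2@(1,1) | pheromone: 0 0 0 0 0 / 0 28 0 0 0 / 0 0 0 0 0 / 0 0 0 0 0
t=6: a0@(1,1) a1@(1,1) a2@(1,1) | pheromone: 0 0 0 0 0 / 0 33 0 0 0 / 0 0 0 0 0 / 0 0 0 0 0
t=7: a0@(1,1) a1@(1,1) a2@(1,1) | pheromone: 0 0 0 0 0 / 0 38 0 0 0 / 0 0 0 0 0 / 0 0 0 0 0

(1, 1)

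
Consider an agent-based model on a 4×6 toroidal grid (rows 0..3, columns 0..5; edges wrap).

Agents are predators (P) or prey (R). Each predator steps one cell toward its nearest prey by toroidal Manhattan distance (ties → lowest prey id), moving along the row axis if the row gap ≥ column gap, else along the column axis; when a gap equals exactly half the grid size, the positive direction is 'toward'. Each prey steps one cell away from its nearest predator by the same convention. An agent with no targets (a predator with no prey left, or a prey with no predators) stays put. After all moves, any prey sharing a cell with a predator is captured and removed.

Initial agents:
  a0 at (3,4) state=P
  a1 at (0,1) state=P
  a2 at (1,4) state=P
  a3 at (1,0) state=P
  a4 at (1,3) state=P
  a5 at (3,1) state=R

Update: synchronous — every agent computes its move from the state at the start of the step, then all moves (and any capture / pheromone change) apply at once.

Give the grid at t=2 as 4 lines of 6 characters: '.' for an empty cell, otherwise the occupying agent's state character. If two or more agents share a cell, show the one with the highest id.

......
PR....
.PP...
P.....

t=1: a0@(3,5):P a1@(3,1):P a2@(1,5):P a3@(2,0):P a4@(2,3):P a5@(2,1):R
t=2: a0@(3,0):P a1@(2,1):P a2@(1,0):P a3@(2,1):P a4@(2,2):P a5@(1,1):R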